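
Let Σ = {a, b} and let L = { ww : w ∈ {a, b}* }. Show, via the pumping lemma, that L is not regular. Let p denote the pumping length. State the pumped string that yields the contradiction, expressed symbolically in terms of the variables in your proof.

a^{p+k} b^p a^p b^p

Suppose for contradiction that L is regular, and let p be the pumping length.
Take w = a^p b^p a^p b^p = uu where u = a^pb^p; then w ∈ L and |w| = 4p ≥ p.
By the pumping lemma, w = xyz with |xy| ≤ p and y is nonempty.
Because |xy| ≤ p and w begins with p copies of a, we have y = a^k with 1 ≤ k ≤ p.
Pump with i = 2: xy^2z = a^{p+k} b^p a^p b^p, of length 4p+k. Suppose this equals vv. The string starts with a and ends with b, so v does too; thus the boundary between the two copies of v is a b→a transition. There is exactly one such transition, at position 2p+k, so |v| = 2p+k and |vv| = 4p+2k ≠ 4p+k since k ≥ 1. So xy^2z ∉ L.
This contradicts the pumping lemma, so L is not regular.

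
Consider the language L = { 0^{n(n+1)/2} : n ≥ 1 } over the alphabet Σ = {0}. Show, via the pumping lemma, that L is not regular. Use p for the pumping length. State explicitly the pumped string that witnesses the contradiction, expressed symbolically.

Suppose for contradiction that L is regular, and let p be the pumping length.
Take w = 0^{p(p+1)/2} ∈ L with |w| = p(p+1)/2 ≥ p.
The pumping lemma gives a decomposition w = xyz where |xy| ≤ p and y is nonempty.
Then y = 0^k for some k with 1 ≤ k ≤ p.
Pump with i = 2: xy^2z = 0^{p(p+1)/2+k}. Since 1 ≤ k ≤ p, p(p+1)/2 < p(p+1)/2+k ≤ p(p+1)/2+p < (p+1)(p+2)/2, so p(p+1)/2+k is strictly between consecutive triangular numbers. So xy^2z ∉ L.
This is a contradiction; hence L is not regular.

0^{p(p+1)/2+k}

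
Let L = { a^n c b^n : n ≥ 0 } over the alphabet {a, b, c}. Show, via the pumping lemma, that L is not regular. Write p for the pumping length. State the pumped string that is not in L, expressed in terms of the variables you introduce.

a^{p+k} c b^p

Assume L is regular; let p be its pumping constant.
Take w = a^p c b^p ∈ L with |w| = 2p+1 ≥ p.
The pumping lemma gives a decomposition w = xyz where |xy| ≤ p and y is nonempty.
Since the first p symbols of w are all a's and |xy| ≤ p, y lies entirely in the leading a-block: y = a^k for some k with 1 ≤ k ≤ p.
Pump with i = 2: xy^2z = a^{p+k} c b^p, which would require p+k = p. But k ≥ 1, so xy^2z ∉ L.
Contradiction. Therefore L is not regular.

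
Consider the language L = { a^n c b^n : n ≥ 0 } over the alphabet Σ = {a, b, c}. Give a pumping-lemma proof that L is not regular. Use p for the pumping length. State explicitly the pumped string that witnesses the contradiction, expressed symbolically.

a^{p+k} c b^p

Suppose for contradiction that L is regular, and let p be the pumping length.
Take w = a^p c b^p ∈ L with |w| = 2p+1 ≥ p.
Write w = xyz as guaranteed by the lemma, with |xy| ≤ p and |y| > 0.
Because |xy| ≤ p and w begins with p copies of a, we have y = a^k with 1 ≤ k ≤ p.
Pump with i = 2: xy^2z = a^{p+k} c b^p, which would require p+k = p. But k ≥ 1, so xy^2z ∉ L.
This is a contradiction; hence L is not regular.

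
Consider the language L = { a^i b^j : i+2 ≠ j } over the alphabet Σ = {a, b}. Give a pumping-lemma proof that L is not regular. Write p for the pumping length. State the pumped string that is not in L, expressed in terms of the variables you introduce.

a^{p+p!} b^{p+p!+2}

Toward a contradiction, assume L is regular with pumping length p.
Choose w = a^p b^{p+p!+2}. Since p ≠ (p+p!+2)-2 = p+p!, w ∈ L; and |w| ≥ p.
Write w = xyz as guaranteed by the lemma, with |xy| ≤ p and |y| ≥ 1.
Since the first p symbols of w are all a's and |xy| ≤ p, y lies entirely in the leading a-block: y = a^k for some k with 1 ≤ k ≤ p.
Since 1 ≤ k ≤ p, k divides p!; set t = 1 + p!/k. Then xy^t z has p + (p!/k)·k = p + p! copies of a. Now the a-count is p+p! and (b-count)-2 = (p+p!+2)-2 = p+p!, so i+2 ≠ j fails. So xy^t z = a^{p+p!} b^{p+p!+2} ∉ L.
Contradiction. Therefore L is not regular.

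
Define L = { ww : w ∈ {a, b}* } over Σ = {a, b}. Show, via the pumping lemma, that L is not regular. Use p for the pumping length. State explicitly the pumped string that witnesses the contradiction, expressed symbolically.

Suppose for contradiction that L is regular, and let p be the pumping length.
Take w = a^p b^p a^p b^p = uu where u = a^pb^p; then w ∈ L and |w| = 4p ≥ p.
By the pumping lemma, w = xyz with |xy| ≤ p and |y| > 0.
Because |xy| ≤ p and w begins with p copies of a, we have y = a^k with 1 ≤ k ≤ p.
Pump with i = 2: xy^2z = a^{p+k} b^p a^p b^p, of length 4p+k. Suppose this equals vv. The string starts with a and ends with b, so v does too; thus the boundary between the two copies of v is a b→a transition. There is exactly one such transition, at position 2p+k, so |v| = 2p+k and |vv| = 4p+2k ≠ 4p+k since k ≥ 1. So xy^2z ∉ L.
Contradiction. Therefore L is not regular.

a^{p+k} b^p a^p b^p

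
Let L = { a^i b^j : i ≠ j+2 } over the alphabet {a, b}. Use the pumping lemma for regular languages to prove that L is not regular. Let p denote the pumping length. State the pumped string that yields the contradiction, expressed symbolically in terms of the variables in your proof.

Assume L is regular. Let p be the pumping length given by the pumping lemma.
Choose w = a^p b^{p+p!-2}. Since p ≠ (p+p!-2)+2 = p+p!, w ∈ L; and |w| ≥ p.
The pumping lemma gives a decomposition w = xyz where |xy| ≤ p and y is nonempty.
Because |xy| ≤ p and w begins with p copies of a, we have y = a^k with 1 ≤ k ≤ p.
Since 1 ≤ k ≤ p, k divides p!; set t = 1 + p!/k. Then xy^t z has p + (p!/k)·k = p + p! copies of a. Now the a-count is p+p! and (b-count)+2 = (p+p!-2)+2 = p+p!, so i ≠ j+2 fails. So xy^t z = a^{p+p!} b^{p+p!-2} ∉ L.
This is a contradiction; hence L is not regular.

a^{p+p!} b^{p+p!-2}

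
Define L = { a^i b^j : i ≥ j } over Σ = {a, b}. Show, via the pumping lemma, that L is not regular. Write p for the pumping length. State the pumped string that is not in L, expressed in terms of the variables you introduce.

Toward a contradiction, assume L is regular with pumping length p.
Choose w = a^p b^p ∈ L, with |w| = 2p ≥ p.
Write w = xyz as guaranteed by the lemma, with |xy| ≤ p and |y| > 0.
Because |xy| ≤ p and w begins with p copies of a, we have y = a^k with 1 ≤ k ≤ p.
Consider xy^0z = xz = a^{p-k} b^p. Since k ≥ 1, the a-count p-k is less than p, so i ≥ j fails; thus xz ∉ L.
Contradiction. Therefore L is not regular.

a^{p-k} b^p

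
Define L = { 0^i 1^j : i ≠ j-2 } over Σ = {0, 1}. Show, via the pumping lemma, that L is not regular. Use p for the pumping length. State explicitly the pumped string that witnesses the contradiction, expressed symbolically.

Assume L is regular. Let p be the pumping length given by the pumping lemma.
Choose w = 0^p 1^{p+p!+2}. Since p ≠ (p+p!+2)-2 = p+p!, w ∈ L; and |w| ≥ p.
The pumping lemma gives a decomposition w = xyz where |xy| ≤ p and |y| > 0.
The first p characters of w are 0's, so xy (and hence y) consists only of 0's. Write y = 0^k, 1 ≤ k ≤ p.
Since 1 ≤ k ≤ p, k divides p!; set t = 1 + p!/k. Then xy^t z has p + (p!/k)·k = p + p! copies of 0. Now the 0-count is p+p! and (1-count)-2 = (p+p!+2)-2 = p+p!, so i ≠ j-2 fails. So xy^t z = 0^{p+p!} 1^{p+p!+2} ∉ L.
This contradicts the pumping lemma, so L is not regular.

0^{p+p!} 1^{p+p!+2}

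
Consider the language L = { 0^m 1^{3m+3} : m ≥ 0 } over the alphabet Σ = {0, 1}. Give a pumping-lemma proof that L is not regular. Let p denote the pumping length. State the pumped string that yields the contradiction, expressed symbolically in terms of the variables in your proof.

Assume L is regular; let p be its pumping constant.
Take w = 0^p 1^{3p+3}. Then w ∈ L and |w| = 4p+3 ≥ p.
Write w = xyz as guaranteed by the lemma, with |xy| ≤ p and |y| > 0.
Since the first p symbols of w are all 0's and |xy| ≤ p, y lies entirely in the leading 0-block: y = 0^k for some k with 1 ≤ k ≤ p.
Pump with i = 2: xy^2z = 0^{p+k} 1^{3p+3}. For this to lie in L we would need 3p+3 = 3(p+k)+3, which forces k = 0. But k ≥ 1, so xy^2z ∉ L.
This contradicts the pumping lemma, so L is not regular.

0^{p+k} 1^{3p+3}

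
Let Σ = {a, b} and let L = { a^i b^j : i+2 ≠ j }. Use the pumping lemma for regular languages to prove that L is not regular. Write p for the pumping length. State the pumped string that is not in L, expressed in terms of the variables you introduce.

a^{p+p!} b^{p+p!+2}

Toward a contradiction, assume L is regular with pumping length p.
Choose w = a^p b^{p+p!+2}. Since p ≠ (p+p!+2)-2 = p+p!, w ∈ L; and |w| ≥ p.
By the pumping lemma, w = xyz with |xy| ≤ p and y is nonempty.
Since the first p symbols of w are all a's and |xy| ≤ p, y lies entirely in the leading a-block: y = a^k for some k with 1 ≤ k ≤ p.
Since 1 ≤ k ≤ p, k divides p!; set t = 1 + p!/k. Then xy^t z has p + (p!/k)·k = p + p! copies of a. Now the a-count is p+p! and (b-count)-2 = (p+p!+2)-2 = p+p!, so i+2 ≠ j fails. So xy^t z = a^{p+p!} b^{p+p!+2} ∉ L.
Contradiction. Therefore L is not regular.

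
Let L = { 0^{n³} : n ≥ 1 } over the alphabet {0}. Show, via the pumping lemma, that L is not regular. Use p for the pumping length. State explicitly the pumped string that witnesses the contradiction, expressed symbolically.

0^{p³+k}

Suppose for contradiction that L is regular, and let p be the pumping length.
Take w = 0^{p³} ∈ L with |w| = p³ ≥ p.
By the pumping lemma, w = xyz with |xy| ≤ p and |y| > 0.
Then y = 0^k for some k with 1 ≤ k ≤ p.
Pump with i = 2: xy^2z = 0^{p³+k}. Since 1 ≤ k ≤ p, p³ < p³+k ≤ p³+p < p³+3p²+3p+1 = (p+1)³, so p³+k is not a perfect cube. So xy^2z ∉ L.
This contradicts the pumping lemma, so L is not regular.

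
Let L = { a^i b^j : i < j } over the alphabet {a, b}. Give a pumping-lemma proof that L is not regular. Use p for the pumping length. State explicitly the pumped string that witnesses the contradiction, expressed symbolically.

Assume L is regular; let p be its pumping constant.
Choose w = a^p b^{p+1} ∈ L, with |w| = 2p+1 ≥ p.
Write w = xyz as guaranteed by the lemma, with |xy| ≤ p and |y| > 0.
Because |xy| ≤ p and w begins with p copies of a, we have y = a^k with 1 ≤ k ≤ p.
Consider xy^2z = a^{p+k} b^{p+1}. Since k ≥ 1, the a-count p+k is at least p+1, so i < j fails; thus xy^2z ∉ L.
Contradiction. Therefore L is not regular.

a^{p+k} b^{p+1}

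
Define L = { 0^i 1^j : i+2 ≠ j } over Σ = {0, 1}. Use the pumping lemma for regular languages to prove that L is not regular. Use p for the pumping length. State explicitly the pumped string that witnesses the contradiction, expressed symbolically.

Toward a contradiction, assume L is regular with pumping length p.
Choose w = 0^p 1^{p+p!+2}. Since p ≠ (p+p!+2)-2 = p+p!, w ∈ L; and |w| ≥ p.
The pumping lemma gives a decomposition w = xyz where |xy| ≤ p and |y| ≥ 1.
The first p characters of w are 0's, so xy (and hence y) consists only of 0's. Write y = 0^k, 1 ≤ k ≤ p.
Since 1 ≤ k ≤ p, k divides p!; set t = 1 + p!/k. Then xy^t z has p + (p!/k)·k = p + p! copies of 0. Now the 0-count is p+p! and (1-count)-2 = (p+p!+2)-2 = p+p!, so i+2 ≠ j fails. So xy^t z = 0^{p+p!} 1^{p+p!+2} ∉ L.
Contradiction. Therefore L is not regular.

0^{p+p!} 1^{p+p!+2}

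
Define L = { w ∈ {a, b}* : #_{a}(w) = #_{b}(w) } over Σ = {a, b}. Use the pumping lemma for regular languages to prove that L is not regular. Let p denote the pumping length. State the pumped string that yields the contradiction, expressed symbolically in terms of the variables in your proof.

Assume L is regular; let p be its pumping constant.
Choose w = a^p b^p ∈ L with |w| = 2p ≥ p.
The pumping lemma gives a decomposition w = xyz where |xy| ≤ p and y is nonempty.
Since the first p symbols of w are all a's and |xy| ≤ p, y lies entirely in the leading a-block: y = a^k for some k with 1 ≤ k ≤ p.
Pump with i = 2: xy^2z = a^{p+k} b^p has p+k occurrences of a but only p of b. Since k ≥ 1 the counts differ, so xy^2z ∉ L.
This is a contradiction; hence L is not regular.

a^{p+k} b^p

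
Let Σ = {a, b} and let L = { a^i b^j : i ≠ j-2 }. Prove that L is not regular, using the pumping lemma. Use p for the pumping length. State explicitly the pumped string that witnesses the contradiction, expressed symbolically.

Toward a contradiction, assume L is regular with pumping length p.
Choose w = a^p b^{p+p!+2}. Since p ≠ (p+p!+2)-2 = p+p!, w ∈ L; and |w| ≥ p.
By the pumping lemma, w = xyz with |xy| ≤ p and |y| > 0.
Because |xy| ≤ p and w begins with p copies of a, we have y = a^k with 1 ≤ k ≤ p.
Since 1 ≤ k ≤ p, k divides p!; set t = 1 + p!/k. Then xy^t z has p + (p!/k)·k = p + p! copies of a. Now the a-count is p+p! and (b-count)-2 = (p+p!+2)-2 = p+p!, so i ≠ j-2 fails. So xy^t z = a^{p+p!} b^{p+p!+2} ∉ L.
Contradiction. Therefore L is not regular.

a^{p+p!} b^{p+p!+2}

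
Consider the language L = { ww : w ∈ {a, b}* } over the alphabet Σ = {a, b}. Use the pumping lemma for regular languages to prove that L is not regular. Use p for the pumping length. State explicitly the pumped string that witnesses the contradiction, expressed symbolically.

Suppose for contradiction that L is regular, and let p be the pumping length.
Take w = a^p b^p a^p b^p = uu where u = a^pb^p; then w ∈ L and |w| = 4p ≥ p.
Write w = xyz as guaranteed by the lemma, with |xy| ≤ p and y is nonempty.
Since the first p symbols of w are all a's and |xy| ≤ p, y lies entirely in the leading a-block: y = a^k for some k with 1 ≤ k ≤ p.
Pump with i = 2: xy^2z = a^{p+k} b^p a^p b^p, of length 4p+k. Suppose this equals vv. The string starts with a and ends with b, so v does too; thus the boundary between the two copies of v is a b→a transition. There is exactly one such transition, at position 2p+k, so |v| = 2p+k and |vv| = 4p+2k ≠ 4p+k since k ≥ 1. So xy^2z ∉ L.
This is a contradiction; hence L is not regular.

a^{p+k} b^p a^p b^p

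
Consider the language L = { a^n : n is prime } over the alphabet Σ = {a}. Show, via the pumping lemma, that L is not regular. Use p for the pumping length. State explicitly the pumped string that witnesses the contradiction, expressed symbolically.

Toward a contradiction, assume L is regular with pumping length p.
Let q be a prime with q ≥ p+2 (infinitely many primes exist), and take w = a^q ∈ L with |w| = q ≥ p.
By the pumping lemma, w = xyz with |xy| ≤ p and |y| ≥ 1.
Then y = a^k for some k with 1 ≤ k ≤ p.
Since 1 ≤ k ≤ p, |xz| = q-k. Pump with i = q+1: |xy^{q+1}z| = (q-k)+(q+1)k = q+qk = q(1+k), which is composite (both factors ≥ 2). So xy^{q+1}z = a^{q(1+k)} ∉ L.
This is a contradiction; hence L is not regular.

a^{q(1+k)}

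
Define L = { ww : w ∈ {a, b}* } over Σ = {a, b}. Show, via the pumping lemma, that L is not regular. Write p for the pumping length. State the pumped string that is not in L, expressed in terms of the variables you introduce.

Toward a contradiction, assume L is regular with pumping length p.
Take w = a^p b^p a^p b^p = uu where u = a^pb^p; then w ∈ L and |w| = 4p ≥ p.
By the pumping lemma, w = xyz with |xy| ≤ p and |y| > 0.
Because |xy| ≤ p and w begins with p copies of a, we have y = a^k with 1 ≤ k ≤ p.
Pump with i = 2: xy^2z = a^{p+k} b^p a^p b^p, of length 4p+k. Suppose this equals vv. The string starts with a and ends with b, so v does too; thus the boundary between the two copies of v is a b→a transition. There is exactly one such transition, at position 2p+k, so |v| = 2p+k and |vv| = 4p+2k ≠ 4p+k since k ≥ 1. So xy^2z ∉ L.
This is a contradiction; hence L is not regular.

a^{p+k} b^p a^p b^p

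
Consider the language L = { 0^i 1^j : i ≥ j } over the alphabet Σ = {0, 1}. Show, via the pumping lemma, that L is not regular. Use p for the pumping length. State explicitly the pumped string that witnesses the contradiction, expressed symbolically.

0^{p-k} 1^p

Assume L is regular; let p be its pumping constant.
Choose w = 0^p 1^p ∈ L, with |w| = 2p ≥ p.
The pumping lemma gives a decomposition w = xyz where |xy| ≤ p and |y| ≥ 1.
Since the first p symbols of w are all 0's and |xy| ≤ p, y lies entirely in the leading 0-block: y = 0^k for some k with 1 ≤ k ≤ p.
Consider xy^0z = xz = 0^{p-k} 1^p. Since k ≥ 1, the 0-count p-k is less than p, so i ≥ j fails; thus xz ∉ L.
This is a contradiction; hence L is not regular.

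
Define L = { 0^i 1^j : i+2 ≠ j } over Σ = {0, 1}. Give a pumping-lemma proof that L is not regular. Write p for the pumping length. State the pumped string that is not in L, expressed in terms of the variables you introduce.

Assume L is regular; let p be its pumping constant.
Choose w = 0^p 1^{p+p!+2}. Since p ≠ (p+p!+2)-2 = p+p!, w ∈ L; and |w| ≥ p.
Write w = xyz as guaranteed by the lemma, with |xy| ≤ p and y is nonempty.
The first p characters of w are 0's, so xy (and hence y) consists only of 0's. Write y = 0^k, 1 ≤ k ≤ p.
Since 1 ≤ k ≤ p, k divides p!; set t = 1 + p!/k. Then xy^t z has p + (p!/k)·k = p + p! copies of 0. Now the 0-count is p+p! and (1-count)-2 = (p+p!+2)-2 = p+p!, so i+2 ≠ j fails. So xy^t z = 0^{p+p!} 1^{p+p!+2} ∉ L.
Contradiction. Therefore L is not regular.

0^{p+p!} 1^{p+p!+2}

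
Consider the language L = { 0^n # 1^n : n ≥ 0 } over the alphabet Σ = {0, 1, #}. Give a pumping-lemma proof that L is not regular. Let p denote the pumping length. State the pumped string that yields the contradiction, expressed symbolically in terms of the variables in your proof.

0^{p+k} # 1^p

Suppose for contradiction that L is regular, and let p be the pumping length.
Take w = 0^p # 1^p ∈ L with |w| = 2p+1 ≥ p.
Write w = xyz as guaranteed by the lemma, with |xy| ≤ p and |y| > 0.
Since the first p symbols of w are all 0's and |xy| ≤ p, y lies entirely in the leading 0-block: y = 0^k for some k with 1 ≤ k ≤ p.
Pump with i = 2: xy^2z = 0^{p+k} # 1^p, which would require p+k = p. But k ≥ 1, so xy^2z ∉ L.
This is a contradiction; hence L is not regular.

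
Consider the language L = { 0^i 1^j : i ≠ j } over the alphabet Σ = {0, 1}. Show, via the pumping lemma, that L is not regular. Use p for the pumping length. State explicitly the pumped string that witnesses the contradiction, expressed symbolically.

Toward a contradiction, assume L is regular with pumping length p.
Choose w = 0^p 1^{p+p!}. Since p ≠ p+p!, w ∈ L; and |w| ≥ p.
The pumping lemma gives a decomposition w = xyz where |xy| ≤ p and |y| ≥ 1.
Because |xy| ≤ p and w begins with p copies of 0, we have y = 0^k with 1 ≤ k ≤ p.
Since 1 ≤ k ≤ p, k divides p!; set t = 1 + p!/k. Then xy^t z has p + (p!/k)·k = p + p! copies of 0. Now the 0-count equals the 1-count, so i ≠ j fails. So xy^t z = 0^{p+p!} 1^{p+p!} ∉ L.
This contradicts the pumping lemma, so L is not regular.

0^{p+p!} 1^{p+p!}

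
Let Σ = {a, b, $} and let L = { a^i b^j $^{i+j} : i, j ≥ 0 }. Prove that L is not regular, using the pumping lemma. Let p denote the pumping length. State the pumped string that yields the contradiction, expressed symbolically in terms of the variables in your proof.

a^{p+k} b^p $^{2p}

Suppose for contradiction that L is regular, and let p be the pumping length.
Take w = a^p b^p $^{2p} ∈ L (with i=j=p, i+j=2p), |w| = 4p ≥ p.
The pumping lemma gives a decomposition w = xyz where |xy| ≤ p and |y| > 0.
The first p characters of w are a's, so xy (and hence y) consists only of a's. Write y = a^k, 1 ≤ k ≤ p.
Consider xy^2z = a^{p+k} b^p $^{2p}. Now the a- and b-counts sum to 2p+k, but the $-count is 2p ≠ 2p+k. So xy^2z ∉ L.
This is a contradiction; hence L is not regular.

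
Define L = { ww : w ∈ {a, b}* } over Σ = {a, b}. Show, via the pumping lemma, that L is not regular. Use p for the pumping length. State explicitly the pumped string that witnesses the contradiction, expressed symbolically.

a^{p+k} b^p a^p b^p

Suppose for contradiction that L is regular, and let p be the pumping length.
Take w = a^p b^p a^p b^p = uu where u = a^pb^p; then w ∈ L and |w| = 4p ≥ p.
By the pumping lemma, w = xyz with |xy| ≤ p and |y| ≥ 1.
Since the first p symbols of w are all a's and |xy| ≤ p, y lies entirely in the leading a-block: y = a^k for some k with 1 ≤ k ≤ p.
Pump with i = 2: xy^2z = a^{p+k} b^p a^p b^p, of length 4p+k. Suppose this equals vv. The string starts with a and ends with b, so v does too; thus the boundary between the two copies of v is a b→a transition. There is exactly one such transition, at position 2p+k, so |v| = 2p+k and |vv| = 4p+2k ≠ 4p+k since k ≥ 1. So xy^2z ∉ L.
This is a contradiction; hence L is not regular.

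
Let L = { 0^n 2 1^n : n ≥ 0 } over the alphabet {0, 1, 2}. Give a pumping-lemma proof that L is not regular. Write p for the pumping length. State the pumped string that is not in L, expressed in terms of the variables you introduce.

Assume L is regular. Let p be the pumping length given by the pumping lemma.
Take w = 0^p 2 1^p ∈ L with |w| = 2p+1 ≥ p.
The pumping lemma gives a decomposition w = xyz where |xy| ≤ p and y is nonempty.
Because |xy| ≤ p and w begins with p copies of 0, we have y = 0^k with 1 ≤ k ≤ p.
Pump with i = 2: xy^2z = 0^{p+k} 2 1^p, which would require p+k = p. But k ≥ 1, so xy^2z ∉ L.
This contradicts the pumping lemma, so L is not regular.

0^{p+k} 2 1^p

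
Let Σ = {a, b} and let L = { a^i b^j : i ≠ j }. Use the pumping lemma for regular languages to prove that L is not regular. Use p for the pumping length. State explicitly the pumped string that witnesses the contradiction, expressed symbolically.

a^{p+p!} b^{p+p!}

Suppose for contradiction that L is regular, and let p be the pumping length.
Choose w = a^p b^{p+p!}. Since p ≠ p+p!, w ∈ L; and |w| ≥ p.
By the pumping lemma, w = xyz with |xy| ≤ p and y is nonempty.
The first p characters of w are a's, so xy (and hence y) consists only of a's. Write y = a^k, 1 ≤ k ≤ p.
Since 1 ≤ k ≤ p, k divides p!; set t = 1 + p!/k. Then xy^t z has p + (p!/k)·k = p + p! copies of a. Now the a-count equals the b-count, so i ≠ j fails. So xy^t z = a^{p+p!} b^{p+p!} ∉ L.
This is a contradiction; hence L is not regular.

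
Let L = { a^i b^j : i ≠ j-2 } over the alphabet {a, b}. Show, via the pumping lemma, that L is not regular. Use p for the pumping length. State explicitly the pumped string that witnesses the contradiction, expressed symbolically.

Toward a contradiction, assume L is regular with pumping length p.
Choose w = a^p b^{p+p!+2}. Since p ≠ (p+p!+2)-2 = p+p!, w ∈ L; and |w| ≥ p.
By the pumping lemma, w = xyz with |xy| ≤ p and |y| ≥ 1.
The first p characters of w are a's, so xy (and hence y) consists only of a's. Write y = a^k, 1 ≤ k ≤ p.
Since 1 ≤ k ≤ p, k divides p!; set t = 1 + p!/k. Then xy^t z has p + (p!/k)·k = p + p! copies of a. Now the a-count is p+p! and (b-count)-2 = (p+p!+2)-2 = p+p!, so i ≠ j-2 fails. So xy^t z = a^{p+p!} b^{p+p!+2} ∉ L.
This is a contradiction; hence L is not regular.

a^{p+p!} b^{p+p!+2}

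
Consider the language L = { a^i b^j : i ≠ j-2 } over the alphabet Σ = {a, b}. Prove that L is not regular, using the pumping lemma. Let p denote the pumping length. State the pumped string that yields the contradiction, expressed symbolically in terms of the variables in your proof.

a^{p+p!} b^{p+p!+2}

Suppose for contradiction that L is regular, and let p be the pumping length.
Choose w = a^p b^{p+p!+2}. Since p ≠ (p+p!+2)-2 = p+p!, w ∈ L; and |w| ≥ p.
Write w = xyz as guaranteed by the lemma, with |xy| ≤ p and y is nonempty.
The first p characters of w are a's, so xy (and hence y) consists only of a's. Write y = a^k, 1 ≤ k ≤ p.
Since 1 ≤ k ≤ p, k divides p!; set t = 1 + p!/k. Then xy^t z has p + (p!/k)·k = p + p! copies of a. Now the a-count is p+p! and (b-count)-2 = (p+p!+2)-2 = p+p!, so i ≠ j-2 fails. So xy^t z = a^{p+p!} b^{p+p!+2} ∉ L.
This contradicts the pumping lemma, so L is not regular.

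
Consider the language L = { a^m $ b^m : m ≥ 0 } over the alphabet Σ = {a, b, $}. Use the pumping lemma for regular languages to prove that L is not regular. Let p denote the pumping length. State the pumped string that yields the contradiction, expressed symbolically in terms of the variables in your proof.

Suppose for contradiction that L is regular, and let p be the pumping length.
Take w = a^p $ b^p ∈ L with |w| = 2p+1 ≥ p.
The pumping lemma gives a decomposition w = xyz where |xy| ≤ p and |y| > 0.
Because |xy| ≤ p and w begins with p copies of a, we have y = a^k with 1 ≤ k ≤ p.
Pump with i = 2: xy^2z = a^{p+k} $ b^p, which would require p+k = p. But k ≥ 1, so xy^2z ∉ L.
This contradicts the pumping lemma, so L is not regular.

a^{p+k} $ b^p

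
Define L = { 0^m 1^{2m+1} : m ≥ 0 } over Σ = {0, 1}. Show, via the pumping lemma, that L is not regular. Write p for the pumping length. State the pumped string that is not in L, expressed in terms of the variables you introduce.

Assume L is regular. Let p be the pumping length given by the pumping lemma.
Choose w = 0^p 1^{2p+1}, which is in L with |w| = 3p+1 ≥ p.
The pumping lemma gives a decomposition w = xyz where |xy| ≤ p and y is nonempty.
Because |xy| ≤ p and w begins with p copies of 0, we have y = 0^k with 1 ≤ k ≤ p.
Pump with i = 2: xy^2z = 0^{p+k} 1^{2p+1}. For this to lie in L we would need 2p+1 = 2(p+k)+1, which forces k = 0. But k ≥ 1, so xy^2z ∉ L.
Contradiction. Therefore L is not regular.

0^{p+k} 1^{2p+1}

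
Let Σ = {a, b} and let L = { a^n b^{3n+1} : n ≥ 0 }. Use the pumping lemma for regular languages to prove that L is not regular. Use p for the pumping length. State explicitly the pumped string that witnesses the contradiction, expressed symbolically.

Assume L is regular. Let p be the pumping length given by the pumping lemma.
Take w = a^p b^{3p+1}. Then w ∈ L and |w| = 4p+1 ≥ p.
By the pumping lemma, w = xyz with |xy| ≤ p and y is nonempty.
The first p characters of w are a's, so xy (and hence y) consists only of a's. Write y = a^k, 1 ≤ k ≤ p.
Pump with i = 2: xy^2z = a^{p+k} b^{3p+1}. For this to lie in L we would need 3p+1 = 3(p+k)+1, which forces k = 0. But k ≥ 1, so xy^2z ∉ L.
This contradicts the pumping lemma, so L is not regular.

a^{p+k} b^{3p+1}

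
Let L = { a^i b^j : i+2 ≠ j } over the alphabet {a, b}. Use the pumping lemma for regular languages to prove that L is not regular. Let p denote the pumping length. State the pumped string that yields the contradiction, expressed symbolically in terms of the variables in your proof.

a^{p+p!} b^{p+p!+2}

Toward a contradiction, assume L is regular with pumping length p.
Choose w = a^p b^{p+p!+2}. Since p ≠ (p+p!+2)-2 = p+p!, w ∈ L; and |w| ≥ p.
By the pumping lemma, w = xyz with |xy| ≤ p and |y| ≥ 1.
The first p characters of w are a's, so xy (and hence y) consists only of a's. Write y = a^k, 1 ≤ k ≤ p.
Since 1 ≤ k ≤ p, k divides p!; set t = 1 + p!/k. Then xy^t z has p + (p!/k)·k = p + p! copies of a. Now the a-count is p+p! and (b-count)-2 = (p+p!+2)-2 = p+p!, so i+2 ≠ j fails. So xy^t z = a^{p+p!} b^{p+p!+2} ∉ L.
Contradiction. Therefore L is not regular.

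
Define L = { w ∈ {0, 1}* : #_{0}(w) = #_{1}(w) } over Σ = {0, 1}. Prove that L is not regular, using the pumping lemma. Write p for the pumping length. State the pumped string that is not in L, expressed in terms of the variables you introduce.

0^{p+k} 1^p

Toward a contradiction, assume L is regular with pumping length p.
Choose w = 0^p 1^p ∈ L with |w| = 2p ≥ p.
Write w = xyz as guaranteed by the lemma, with |xy| ≤ p and |y| > 0.
Since the first p symbols of w are all 0's and |xy| ≤ p, y lies entirely in the leading 0-block: y = 0^k for some k with 1 ≤ k ≤ p.
Pump with i = 2: xy^2z = 0^{p+k} 1^p has p+k occurrences of 0 but only p of 1. Since k ≥ 1 the counts differ, so xy^2z ∉ L.
This is a contradiction; hence L is not regular.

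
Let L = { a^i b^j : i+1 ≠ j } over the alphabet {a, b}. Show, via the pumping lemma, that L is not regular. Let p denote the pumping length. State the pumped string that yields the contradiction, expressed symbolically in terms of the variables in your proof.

a^{p+p!} b^{p+p!+1}

Assume L is regular; let p be its pumping constant.
Choose w = a^p b^{p+p!+1}. Since p ≠ (p+p!+1)-1 = p+p!, w ∈ L; and |w| ≥ p.
Write w = xyz as guaranteed by the lemma, with |xy| ≤ p and |y| ≥ 1.
The first p characters of w are a's, so xy (and hence y) consists only of a's. Write y = a^k, 1 ≤ k ≤ p.
Since 1 ≤ k ≤ p, k divides p!; set t = 1 + p!/k. Then xy^t z has p + (p!/k)·k = p + p! copies of a. Now the a-count is p+p! and (b-count)-1 = (p+p!+1)-1 = p+p!, so i+1 ≠ j fails. So xy^t z = a^{p+p!} b^{p+p!+1} ∉ L.
This is a contradiction; hence L is not regular.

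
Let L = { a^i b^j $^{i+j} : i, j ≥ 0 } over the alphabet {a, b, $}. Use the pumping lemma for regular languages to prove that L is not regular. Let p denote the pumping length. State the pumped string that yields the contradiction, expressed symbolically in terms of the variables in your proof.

a^{p+k} b^p $^{2p}

Assume L is regular. Let p be the pumping length given by the pumping lemma.
Take w = a^p b^p $^{2p} ∈ L (with i=j=p, i+j=2p), |w| = 4p ≥ p.
The pumping lemma gives a decomposition w = xyz where |xy| ≤ p and |y| > 0.
Because |xy| ≤ p and w begins with p copies of a, we have y = a^k with 1 ≤ k ≤ p.
Consider xy^2z = a^{p+k} b^p $^{2p}. Now the a- and b-counts sum to 2p+k, but the $-count is 2p ≠ 2p+k. So xy^2z ∉ L.
Contradiction. Therefore L is not regular.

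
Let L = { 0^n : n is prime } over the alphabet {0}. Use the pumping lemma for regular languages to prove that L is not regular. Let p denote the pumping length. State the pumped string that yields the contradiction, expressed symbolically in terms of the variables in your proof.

0^{q(1+k)}

Assume L is regular. Let p be the pumping length given by the pumping lemma.
Let q be a prime with q ≥ p+2 (infinitely many primes exist), and take w = 0^q ∈ L with |w| = q ≥ p.
By the pumping lemma, w = xyz with |xy| ≤ p and |y| > 0.
Then y = 0^k for some k with 1 ≤ k ≤ p.
Since 1 ≤ k ≤ p, |xz| = q-k. Pump with i = q+1: |xy^{q+1}z| = (q-k)+(q+1)k = q+qk = q(1+k), which is composite (both factors ≥ 2). So xy^{q+1}z = 0^{q(1+k)} ∉ L.
This contradicts the pumping lemma, so L is not regular.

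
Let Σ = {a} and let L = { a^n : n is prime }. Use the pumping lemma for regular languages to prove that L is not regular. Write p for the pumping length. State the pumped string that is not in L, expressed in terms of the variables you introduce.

Toward a contradiction, assume L is regular with pumping length p.
Let q be a prime with q ≥ p+2 (infinitely many primes exist), and take w = a^q ∈ L with |w| = q ≥ p.
The pumping lemma gives a decomposition w = xyz where |xy| ≤ p and y is nonempty.
Then y = a^k for some k with 1 ≤ k ≤ p.
Since 1 ≤ k ≤ p, |xz| = q-k. Pump with i = q+1: |xy^{q+1}z| = (q-k)+(q+1)k = q+qk = q(1+k), which is composite (both factors ≥ 2). So xy^{q+1}z = a^{q(1+k)} ∉ L.
This contradicts the pumping lemma, so L is not regular.

a^{q(1+k)}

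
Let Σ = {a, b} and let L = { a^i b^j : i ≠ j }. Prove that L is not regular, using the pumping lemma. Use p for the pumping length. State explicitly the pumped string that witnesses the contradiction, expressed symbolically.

Assume L is regular. Let p be the pumping length given by the pumping lemma.
Choose w = a^p b^{p+p!}. Since p ≠ p+p!, w ∈ L; and |w| ≥ p.
By the pumping lemma, w = xyz with |xy| ≤ p and |y| > 0.
The first p characters of w are a's, so xy (and hence y) consists only of a's. Write y = a^k, 1 ≤ k ≤ p.
Since 1 ≤ k ≤ p, k divides p!; set t = 1 + p!/k. Then xy^t z has p + (p!/k)·k = p + p! copies of a. Now the a-count equals the b-count, so i ≠ j fails. So xy^t z = a^{p+p!} b^{p+p!} ∉ L.
This contradicts the pumping lemma, so L is not regular.

a^{p+p!} b^{p+p!}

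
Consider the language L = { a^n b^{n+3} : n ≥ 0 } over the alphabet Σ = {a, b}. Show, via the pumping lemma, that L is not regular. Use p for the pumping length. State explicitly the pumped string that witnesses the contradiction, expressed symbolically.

a^{p+k} b^{p+3}

Toward a contradiction, assume L is regular with pumping length p.
Take w = a^p b^{p+3}. Then w ∈ L and |w| = 2p+3 ≥ p.
By the pumping lemma, w = xyz with |xy| ≤ p and |y| > 0.
Since the first p symbols of w are all a's and |xy| ≤ p, y lies entirely in the leading a-block: y = a^k for some k with 1 ≤ k ≤ p.
Pump with i = 2: xy^2z = a^{p+k} b^{p+3}. For this to lie in L we would need p+3 = (p+k)+3, which forces k = 0. But k ≥ 1, so xy^2z ∉ L.
This contradicts the pumping lemma, so L is not regular.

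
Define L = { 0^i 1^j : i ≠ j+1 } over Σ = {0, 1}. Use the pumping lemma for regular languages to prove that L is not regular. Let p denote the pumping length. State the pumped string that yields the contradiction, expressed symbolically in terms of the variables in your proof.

0^{p+p!} 1^{p+p!-1}

Suppose for contradiction that L is regular, and let p be the pumping length.
Choose w = 0^p 1^{p+p!-1}. Since p ≠ (p+p!-1)+1 = p+p!, w ∈ L; and |w| ≥ p.
By the pumping lemma, w = xyz with |xy| ≤ p and |y| ≥ 1.
Because |xy| ≤ p and w begins with p copies of 0, we have y = 0^k with 1 ≤ k ≤ p.
Since 1 ≤ k ≤ p, k divides p!; set t = 1 + p!/k. Then xy^t z has p + (p!/k)·k = p + p! copies of 0. Now the 0-count is p+p! and (1-count)+1 = (p+p!-1)+1 = p+p!, so i ≠ j+1 fails. So xy^t z = 0^{p+p!} 1^{p+p!-1} ∉ L.
This contradicts the pumping lemma, so L is not regular.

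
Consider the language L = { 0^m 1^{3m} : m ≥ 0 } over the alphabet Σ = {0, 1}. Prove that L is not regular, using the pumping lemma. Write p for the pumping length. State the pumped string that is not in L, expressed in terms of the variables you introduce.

Assume L is regular; let p be its pumping constant.
Let w = 0^p 1^{3p} ∈ L; note |w| = 4p ≥ p.
The pumping lemma gives a decomposition w = xyz where |xy| ≤ p and y is nonempty.
The first p characters of w are 0's, so xy (and hence y) consists only of 0's. Write y = 0^k, 1 ≤ k ≤ p.
Pump with i = 2: xy^2z = 0^{p+k} 1^{3p}. For this to lie in L we would need 3p = 3(p+k), which forces k = 0. But k ≥ 1, so xy^2z ∉ L.
This contradicts the pumping lemma, so L is not regular.

0^{p+k} 1^{3p}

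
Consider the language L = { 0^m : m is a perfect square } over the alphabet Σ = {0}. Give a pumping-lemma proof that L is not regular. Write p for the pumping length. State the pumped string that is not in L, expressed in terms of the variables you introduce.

0^{p²+k}

Toward a contradiction, assume L is regular with pumping length p.
Take w = 0^{p²} ∈ L with |w| = p² ≥ p.
Write w = xyz as guaranteed by the lemma, with |xy| ≤ p and |y| ≥ 1.
Then y = 0^k for some k with 1 ≤ k ≤ p.
Pump with i = 2: xy^2z = 0^{p²+k}. Since 1 ≤ k ≤ p, p² < p²+k ≤ p²+p < (p+1)², so p²+k lies strictly between consecutive squares and is not a perfect square. So xy^2z ∉ L.
This contradicts the pumping lemma, so L is not regular.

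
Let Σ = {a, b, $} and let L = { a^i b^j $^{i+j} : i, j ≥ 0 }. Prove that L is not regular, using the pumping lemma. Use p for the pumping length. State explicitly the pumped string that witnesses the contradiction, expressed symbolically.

Suppose for contradiction that L is regular, and let p be the pumping length.
Take w = a^p b^p $^{2p} ∈ L (with i=j=p, i+j=2p), |w| = 4p ≥ p.
Write w = xyz as guaranteed by the lemma, with |xy| ≤ p and y is nonempty.
Since the first p symbols of w are all a's and |xy| ≤ p, y lies entirely in the leading a-block: y = a^k for some k with 1 ≤ k ≤ p.
Consider xy^2z = a^{p+k} b^p $^{2p}. Now the a- and b-counts sum to 2p+k, but the $-count is 2p ≠ 2p+k. So xy^2z ∉ L.
This contradicts the pumping lemma, so L is not regular.

a^{p+k} b^p $^{2p}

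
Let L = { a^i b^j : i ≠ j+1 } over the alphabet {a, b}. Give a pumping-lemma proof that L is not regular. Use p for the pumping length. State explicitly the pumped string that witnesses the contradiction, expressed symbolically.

Assume L is regular. Let p be the pumping length given by the pumping lemma.
Choose w = a^p b^{p+p!-1}. Since p ≠ (p+p!-1)+1 = p+p!, w ∈ L; and |w| ≥ p.
Write w = xyz as guaranteed by the lemma, with |xy| ≤ p and |y| ≥ 1.
Because |xy| ≤ p and w begins with p copies of a, we have y = a^k with 1 ≤ k ≤ p.
Since 1 ≤ k ≤ p, k divides p!; set t = 1 + p!/k. Then xy^t z has p + (p!/k)·k = p + p! copies of a. Now the a-count is p+p! and (b-count)+1 = (p+p!-1)+1 = p+p!, so i ≠ j+1 fails. So xy^t z = a^{p+p!} b^{p+p!-1} ∉ L.
This is a contradiction; hence L is not regular.

a^{p+p!} b^{p+p!-1}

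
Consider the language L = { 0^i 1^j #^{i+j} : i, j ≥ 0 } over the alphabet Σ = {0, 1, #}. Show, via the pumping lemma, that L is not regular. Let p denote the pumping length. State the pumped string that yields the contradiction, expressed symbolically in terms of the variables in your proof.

0^{p+k} 1^p #^{2p}

Toward a contradiction, assume L is regular with pumping length p.
Take w = 0^p 1^p #^{2p} ∈ L (with i=j=p, i+j=2p), |w| = 4p ≥ p.
Write w = xyz as guaranteed by the lemma, with |xy| ≤ p and |y| ≥ 1.
The first p characters of w are 0's, so xy (and hence y) consists only of 0's. Write y = 0^k, 1 ≤ k ≤ p.
Consider xy^2z = 0^{p+k} 1^p #^{2p}. Now the 0- and 1-counts sum to 2p+k, but the #-count is 2p ≠ 2p+k. So xy^2z ∉ L.
Contradiction. Therefore L is not regular.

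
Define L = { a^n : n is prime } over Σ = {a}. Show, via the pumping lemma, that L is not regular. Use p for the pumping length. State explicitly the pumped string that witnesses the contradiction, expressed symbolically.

Toward a contradiction, assume L is regular with pumping length p.
Let q be a prime with q ≥ p+2 (infinitely many primes exist), and take w = a^q ∈ L with |w| = q ≥ p.
By the pumping lemma, w = xyz with |xy| ≤ p and |y| ≥ 1.
Then y = a^k for some k with 1 ≤ k ≤ p.
Since 1 ≤ k ≤ p, |xz| = q-k. Pump with i = q+1: |xy^{q+1}z| = (q-k)+(q+1)k = q+qk = q(1+k), which is composite (both factors ≥ 2). So xy^{q+1}z = a^{q(1+k)} ∉ L.
This contradicts the pumping lemma, so L is not regular.

a^{q(1+k)}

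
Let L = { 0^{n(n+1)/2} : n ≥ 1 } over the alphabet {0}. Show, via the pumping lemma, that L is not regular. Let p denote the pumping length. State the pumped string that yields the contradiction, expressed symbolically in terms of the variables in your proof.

Assume L is regular; let p be its pumping constant.
Take w = 0^{p(p+1)/2} ∈ L with |w| = p(p+1)/2 ≥ p.
Write w = xyz as guaranteed by the lemma, with |xy| ≤ p and |y| > 0.
Then y = 0^k for some k with 1 ≤ k ≤ p.
Pump with i = 2: xy^2z = 0^{p(p+1)/2+k}. Since 1 ≤ k ≤ p, p(p+1)/2 < p(p+1)/2+k ≤ p(p+1)/2+p < (p+1)(p+2)/2, so p(p+1)/2+k is strictly between consecutive triangular numbers. So xy^2z ∉ L.
This is a contradiction; hence L is not regular.

0^{p(p+1)/2+k}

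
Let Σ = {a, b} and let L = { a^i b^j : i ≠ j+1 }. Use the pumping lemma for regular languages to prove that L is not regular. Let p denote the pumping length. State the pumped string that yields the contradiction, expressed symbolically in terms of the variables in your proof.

a^{p+p!} b^{p+p!-1}

Suppose for contradiction that L is regular, and let p be the pumping length.
Choose w = a^p b^{p+p!-1}. Since p ≠ (p+p!-1)+1 = p+p!, w ∈ L; and |w| ≥ p.
The pumping lemma gives a decomposition w = xyz where |xy| ≤ p and |y| > 0.
The first p characters of w are a's, so xy (and hence y) consists only of a's. Write y = a^k, 1 ≤ k ≤ p.
Since 1 ≤ k ≤ p, k divides p!; set t = 1 + p!/k. Then xy^t z has p + (p!/k)·k = p + p! copies of a. Now the a-count is p+p! and (b-count)+1 = (p+p!-1)+1 = p+p!, so i ≠ j+1 fails. So xy^t z = a^{p+p!} b^{p+p!-1} ∉ L.
Contradiction. Therefore L is not regular.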